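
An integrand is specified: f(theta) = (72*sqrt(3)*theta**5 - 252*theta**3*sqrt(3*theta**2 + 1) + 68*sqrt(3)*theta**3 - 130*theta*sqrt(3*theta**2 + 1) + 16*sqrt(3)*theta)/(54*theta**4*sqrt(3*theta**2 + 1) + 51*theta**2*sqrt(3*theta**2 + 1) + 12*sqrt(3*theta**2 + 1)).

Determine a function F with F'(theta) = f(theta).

Since d/dtheta undoes antidifferentiation here, F'(theta) = f(theta) is required of F(theta).
Check: d/dtheta[(4*sqrt(3)*sqrt(3*theta**2 + 1) + 6*log(2*theta**2 + 1) - 27*log(3*theta**2 + 4/3))/9] = (72*sqrt(3)*theta**5 - 252*theta**3*sqrt(3*theta**2 + 1) + 68*sqrt(3)*theta**3 - 130*theta*sqrt(3*theta**2 + 1) + 16*sqrt(3)*theta)/(54*theta**4*sqrt(3*theta**2 + 1) + 51*theta**2*sqrt(3*theta**2 + 1) + 12*sqrt(3*theta**2 + 1)) = f(theta).

An antiderivative is F(theta) = (4*sqrt(3)*sqrt(3*theta**2 + 1) + 6*log(2*theta**2 + 1) - 27*log(3*theta**2 + 4/3))/9.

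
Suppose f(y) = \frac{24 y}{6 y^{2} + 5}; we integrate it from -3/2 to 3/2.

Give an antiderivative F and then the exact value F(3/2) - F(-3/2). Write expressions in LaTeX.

The substitution u = 2 y^{2} + \frac{5}{3} works: f is exactly (dF/du)*(du/dy) for that inner function.
F(y) = 2 \log{\left(2 y^{2} + \frac{5}{3} \right)} is an antiderivative of f.
Check: d/dy[2 \log{\left(2 y^{2} + \frac{5}{3} \right)}] = \frac{24 y}{6 y^{2} + 5} = f(y).
F(3/2) = 2 \log{\left(\frac{37}{6} \right)}; F(-3/2) = 2 \log{\left(\frac{37}{6} \right)}.
Integral = F(3/2) - F(-3/2) = 0.

Antiderivative: F(y) = 2 \log{\left(2 y^{2} + \frac{5}{3} \right)}; value = 0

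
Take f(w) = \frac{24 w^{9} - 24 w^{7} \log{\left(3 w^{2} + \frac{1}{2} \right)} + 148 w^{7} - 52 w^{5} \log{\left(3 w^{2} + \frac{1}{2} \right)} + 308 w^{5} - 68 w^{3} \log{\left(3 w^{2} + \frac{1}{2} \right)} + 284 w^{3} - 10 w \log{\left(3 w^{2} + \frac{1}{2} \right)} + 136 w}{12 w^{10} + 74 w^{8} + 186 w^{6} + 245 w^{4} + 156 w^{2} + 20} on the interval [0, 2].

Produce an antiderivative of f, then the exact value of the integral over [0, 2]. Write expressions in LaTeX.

Antiderivative: F(w) = \frac{w^{2} \log{\left(w^{4} + 2 w^{2} + \frac{5}{2} \right)} + 2 \log{\left(3 w^{2} + \frac{1}{2} \right)} + 2 \log{\left(w^{4} + 2 w^{2} + \frac{5}{2} \right)}}{2 w^{2} + 4}; value = - \frac{\log{\left(\frac{5}{2} \right)}}{2} + \frac{\log{\left(2 \right)}}{2} + \frac{\log{\left(\frac{25}{2} \right)}}{6} + \frac{\log{\left(\frac{53}{2} \right)}}{2}

A candidate is checked by its d/dw: the result must match f(w).
F(w) = \frac{w^{2} \log{\left(w^{4} + 2 w^{2} + \frac{5}{2} \right)} + 2 \log{\left(3 w^{2} + \frac{1}{2} \right)} + 2 \log{\left(w^{4} + 2 w^{2} + \frac{5}{2} \right)}}{2 w^{2} + 4} is an antiderivative of f.
Check: d/dw[\frac{w^{2} \log{\left(w^{4} + 2 w^{2} + \frac{5}{2} \right)} + 2 \log{\left(3 w^{2} + \frac{1}{2} \right)} + 2 \log{\left(w^{4} + 2 w^{2} + \frac{5}{2} \right)}}{2 w^{2} + 4}] = \frac{24 w^{9} - 24 w^{7} \log{\left(3 w^{2} + \frac{1}{2} \right)} + 148 w^{7} - 52 w^{5} \log{\left(3 w^{2} + \frac{1}{2} \right)} + 308 w^{5} - 68 w^{3} \log{\left(3 w^{2} + \frac{1}{2} \right)} + 284 w^{3} - 10 w \log{\left(3 w^{2} + \frac{1}{2} \right)} + 136 w}{12 w^{10} + 74 w^{8} + 186 w^{6} + 245 w^{4} + 156 w^{2} + 20} = f(w).
F(2) = \frac{\log{\left(\frac{25}{2} \right)}}{6} + \frac{\log{\left(\frac{53}{2} \right)}}{2}; F(0) = - \frac{\log{\left(2 \right)}}{2} + \frac{\log{\left(\frac{5}{2} \right)}}{2}.
Integral = F(2) - F(0) = - \frac{\log{\left(\frac{5}{2} \right)}}{2} + \frac{\log{\left(2 \right)}}{2} + \frac{\log{\left(\frac{25}{2} \right)}}{6} + \frac{\log{\left(\frac{53}{2} \right)}}{2}.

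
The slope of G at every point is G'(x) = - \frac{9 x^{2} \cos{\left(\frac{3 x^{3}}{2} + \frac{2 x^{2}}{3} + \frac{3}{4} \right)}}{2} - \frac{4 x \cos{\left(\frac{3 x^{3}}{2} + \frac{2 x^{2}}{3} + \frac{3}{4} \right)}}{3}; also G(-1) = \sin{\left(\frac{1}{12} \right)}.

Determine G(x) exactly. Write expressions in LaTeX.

The substitution u = \frac{3 x^{3}}{2} + \frac{2 x^{2}}{3} + \frac{3}{4} works: G'(x) is exactly (dG/du)*(du/dx) for that inner function.
A general antiderivative is - \sin{\left(\frac{3 x^{3}}{2} + \frac{2 x^{2}}{3} + \frac{3}{4} \right)} + C.
The condition gives C = \sin{\left(\frac{1}{12} \right)} - (\sin{\left(\frac{1}{12} \right)}) = 0.
So G(x) = - \sin{\left(\frac{3 x^{3}}{2} + \frac{2 x^{2}}{3} + \frac{3}{4} \right)}.
Check: d/dx[- \sin{\left(\frac{3 x^{3}}{2} + \frac{2 x^{2}}{3} + \frac{3}{4} \right)}] = - \frac{9 x^{2} \cos{\left(\frac{3 x^{3}}{2} + \frac{2 x^{2}}{3} + \frac{3}{4} \right)}}{2} - \frac{4 x \cos{\left(\frac{3 x^{3}}{2} + \frac{2 x^{2}}{3} + \frac{3}{4} \right)}}{3} = G'(x).

G(x) = - \sin{\left(\frac{3 x^{3}}{2} + \frac{2 x^{2}}{3} + \frac{3}{4} \right)}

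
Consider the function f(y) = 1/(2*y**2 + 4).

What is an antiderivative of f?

Whatever form F(y) takes, F'(y) = f(y) is non-negotiable.
Check: d/dy[sqrt(2)*atan(sqrt(2)*y/2)/4] = 1/(2*y**2 + 4) = f(y).

An antiderivative is F(y) = sqrt(2)*atan(sqrt(2)*y/2)/4.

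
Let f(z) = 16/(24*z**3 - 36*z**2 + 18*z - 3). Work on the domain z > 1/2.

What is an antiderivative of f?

An antiderivative is F(z) = -4/(3*(2*z - 1)**2).

Whatever form F(z) takes, F'(z) = f(z) is non-negotiable.
Check: d/dz[-4/(3*(2*z - 1)**2)] = 16/(24*z**3 - 36*z**2 + 18*z - 3) = f(z).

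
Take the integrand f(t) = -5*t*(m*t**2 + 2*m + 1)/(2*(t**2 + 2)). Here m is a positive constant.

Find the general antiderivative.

F(t) = -5*m*t**2/4 - 5*log(t**2/2 + 1)/4 + C

For F(t) to be correct the identity F'(t) - f(t) = 0 must hold.
Check: d/dt[-5*m*t**2/4 - 5*log(t**2/2 + 1)/4] = (-5*m*t**3 - 10*m*t - 5*t)/(2*t**2 + 4), which equals f(t).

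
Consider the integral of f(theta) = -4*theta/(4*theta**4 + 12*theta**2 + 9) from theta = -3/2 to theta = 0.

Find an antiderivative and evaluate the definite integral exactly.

Antiderivative: F(theta) = 1/(2*theta**2 + 3); value = 1/5

The substitution u = 2*theta**2 + 3 works: f is exactly (dF/du)*(du/dtheta) for that inner function.
F(theta) = 1/(2*theta**2 + 3) is an antiderivative of f.
Check: d/dtheta[1/(2*theta**2 + 3)] = -4*theta/(4*theta**4 + 12*theta**2 + 9) = f(theta).
F(0) = 1/3; F(-3/2) = 2/15.
Integral = F(0) - F(-3/2) = 1/5.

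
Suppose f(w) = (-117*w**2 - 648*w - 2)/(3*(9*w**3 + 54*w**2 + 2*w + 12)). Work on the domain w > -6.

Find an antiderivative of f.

A candidate is checked by its d/dw: the result must match f(w).
Check: d/dw[-log(w + 6)/3 - 2*log(3*w**2 + 2/3)] = (-117*w**2 - 648*w - 2)/(27*w**3 + 162*w**2 + 6*w + 36), which equals f(w).

An antiderivative is F(w) = -log(w + 6)/3 - 2*log(3*w**2 + 2/3).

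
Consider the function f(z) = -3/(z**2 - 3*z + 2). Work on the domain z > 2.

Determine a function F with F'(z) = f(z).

An antiderivative is F(z) = -3*log(z - 2) + 3*log(z - 1).

The denominator factors as (z - 2)*(z - 1); partial fractions split f into directly integrable pieces: 3/(z - 1) - 3/(z - 2).
Check: d/dz[-3*log(z - 2) + 3*log(z - 1)] = -3/(z**2 - 3*z + 2) = f(z).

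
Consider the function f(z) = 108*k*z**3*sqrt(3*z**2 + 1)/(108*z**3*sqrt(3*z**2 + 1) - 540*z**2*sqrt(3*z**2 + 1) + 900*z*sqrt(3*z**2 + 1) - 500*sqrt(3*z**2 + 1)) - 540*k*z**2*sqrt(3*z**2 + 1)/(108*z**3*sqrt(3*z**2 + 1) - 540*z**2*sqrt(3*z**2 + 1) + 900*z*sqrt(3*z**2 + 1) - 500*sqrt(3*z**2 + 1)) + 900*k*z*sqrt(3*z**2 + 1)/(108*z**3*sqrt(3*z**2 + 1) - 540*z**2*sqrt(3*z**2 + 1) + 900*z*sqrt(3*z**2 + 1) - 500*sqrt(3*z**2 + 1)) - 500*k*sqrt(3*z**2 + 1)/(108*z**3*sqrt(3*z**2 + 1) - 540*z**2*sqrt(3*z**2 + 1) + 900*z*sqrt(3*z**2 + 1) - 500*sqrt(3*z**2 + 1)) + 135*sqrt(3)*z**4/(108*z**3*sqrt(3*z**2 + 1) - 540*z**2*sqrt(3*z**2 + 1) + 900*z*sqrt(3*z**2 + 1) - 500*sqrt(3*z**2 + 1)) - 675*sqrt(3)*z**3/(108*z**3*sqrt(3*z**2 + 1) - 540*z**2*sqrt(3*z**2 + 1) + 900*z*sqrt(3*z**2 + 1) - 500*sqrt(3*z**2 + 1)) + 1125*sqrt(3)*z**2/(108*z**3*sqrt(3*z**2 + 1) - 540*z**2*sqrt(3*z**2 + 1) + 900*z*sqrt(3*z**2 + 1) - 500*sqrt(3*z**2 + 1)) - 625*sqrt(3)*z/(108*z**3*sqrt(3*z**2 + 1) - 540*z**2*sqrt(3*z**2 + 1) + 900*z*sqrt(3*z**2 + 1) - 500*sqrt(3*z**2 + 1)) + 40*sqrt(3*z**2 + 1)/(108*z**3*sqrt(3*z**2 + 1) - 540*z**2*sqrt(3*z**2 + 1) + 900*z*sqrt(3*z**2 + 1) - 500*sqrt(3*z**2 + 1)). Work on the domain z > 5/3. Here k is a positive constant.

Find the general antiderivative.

The integrand splits into summands that can be handled one at a time.
Check: d/dz[k*z + 5*sqrt(z**2 + 1/3)/4 - 5/(27*z**2 - 90*z + 75)] = (108*k*z**3*sqrt(3*z**2 + 1) - 540*k*z**2*sqrt(3*z**2 + 1) + 900*k*z*sqrt(3*z**2 + 1) - 500*k*sqrt(3*z**2 + 1) + 135*sqrt(3)*z**4 - 675*sqrt(3)*z**3 + 1125*sqrt(3)*z**2 - 625*sqrt(3)*z + 40*sqrt(3*z**2 + 1))/(108*z**3*sqrt(3*z**2 + 1) - 540*z**2*sqrt(3*z**2 + 1) + 900*z*sqrt(3*z**2 + 1) - 500*sqrt(3*z**2 + 1)), which equals f(z).

F(z) = k*z + 5*sqrt(z**2 + 1/3)/4 - 5/(27*z**2 - 90*z + 75) + C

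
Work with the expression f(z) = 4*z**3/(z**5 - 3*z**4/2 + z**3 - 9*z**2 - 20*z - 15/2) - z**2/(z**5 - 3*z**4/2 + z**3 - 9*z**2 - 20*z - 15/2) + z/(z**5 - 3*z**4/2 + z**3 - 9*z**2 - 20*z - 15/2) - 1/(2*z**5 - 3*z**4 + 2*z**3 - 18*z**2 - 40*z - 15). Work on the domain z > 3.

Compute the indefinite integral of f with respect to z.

F(z) = (435*log(z - 3) + 160*log(z + 1/2) - 455*log(z + 1) - 70*log(z**2 + 5) + 336*sqrt(5)*atan(sqrt(5)*z/5))/840 + C

Factor the denominator ((z - 3)*(z + 1)*(2*z + 1)*(z**2 + 5)) and decompose: f = -(z - 12)/(6*(z**2 + 5)) + 8/(21*(2*z + 1)) - 13/(24*(z + 1)) + 29/(56*(z - 3)); each piece integrates to a log, atan, or power term.
Check: d/dz[(435*log(z - 3) + 160*log(z + 1/2) - 455*log(z + 1) - 70*log(z**2 + 5) + 336*sqrt(5)*atan(sqrt(5)*z/5))/840] = (8*z**3 - 2*z**2 + 2*z - 1)/(2*z**5 - 3*z**4 + 2*z**3 - 18*z**2 - 40*z - 15), which equals f(z).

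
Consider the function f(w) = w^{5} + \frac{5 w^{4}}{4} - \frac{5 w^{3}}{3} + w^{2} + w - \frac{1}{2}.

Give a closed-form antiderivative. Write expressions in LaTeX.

An antiderivative is F(w) = \frac{w \left(2 w^{5} + 3 w^{4} - 5 w^{3} + 4 w^{2} + 6 w - 6\right)}{12}.

The integrand splits into summands that can be handled one at a time.
Check: d/dw[\frac{w \left(2 w^{5} + 3 w^{4} - 5 w^{3} + 4 w^{2} + 6 w - 6\right)}{12}] = w^{5} + \frac{5 w^{4}}{4} - \frac{5 w^{3}}{3} + w^{2} + w - \frac{1}{2} = f(w).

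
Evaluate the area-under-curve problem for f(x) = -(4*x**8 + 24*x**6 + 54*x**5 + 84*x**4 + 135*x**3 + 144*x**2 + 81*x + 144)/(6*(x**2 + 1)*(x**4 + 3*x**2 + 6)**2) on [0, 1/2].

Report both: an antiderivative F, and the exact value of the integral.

Antiderivative: F(x) = (-8*(x**4 + 3*x**2 + 6)*atan(x) + 27)/(12*(x**4 + 3*x**2 + 6)); value = -2*atan(1/2)/3 - 39/872

A first test for any F(x): its x-derivative must equal f(x) identically.
F(x) = (-8*(x**4 + 3*x**2 + 6)*atan(x) + 27)/(12*(x**4 + 3*x**2 + 6)) is an antiderivative of f.
Check: d/dx[(-8*(x**4 + 3*x**2 + 6)*atan(x) + 27)/(12*(x**4 + 3*x**2 + 6))] = (-4*x**8 - 24*x**6 - 54*x**5 - 84*x**4 - 135*x**3 - 144*x**2 - 81*x - 144)/(6*x**10 + 42*x**8 + 162*x**6 + 342*x**4 + 432*x**2 + 216), which equals f(x).
F(1/2) = 36/109 - 2*atan(1/2)/3; F(0) = 3/8.
Integral = F(1/2) - F(0) = -2*atan(1/2)/3 - 39/872.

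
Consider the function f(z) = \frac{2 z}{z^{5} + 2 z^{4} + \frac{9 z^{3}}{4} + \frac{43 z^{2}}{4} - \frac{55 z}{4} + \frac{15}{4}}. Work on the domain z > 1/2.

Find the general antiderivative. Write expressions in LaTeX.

F(z) = - \frac{2 \left(- 256 z \log{\left(z - \frac{1}{2} \right)} + 108 z \log{\left(z + 3 \right)} + 74 z \log{\left(z^{2} + 5 \right)} + 124 \sqrt{5} z \operatorname{atan}{\left(\frac{\sqrt{5} z}{5} \right)} + 128 \log{\left(z - \frac{1}{2} \right)} - 54 \log{\left(z + 3 \right)} - 37 \log{\left(z^{2} + 5 \right)} - 62 \sqrt{5} \operatorname{atan}{\left(\frac{\sqrt{5} z}{5} \right)} + 168\right)}{3087 \left(2 z - 1\right)} + C

Factor the denominator (\left(z + 3\right) \left(2 z - 1\right)^{2} \left(z^{2} + 5\right)) and decompose: f = - \frac{4 \left(37 z + 155\right)}{3087 \left(z^{2} + 5\right)} + \frac{512}{3087 \left(2 z - 1\right)} + \frac{32}{147 \left(2 z - 1\right)^{2}} - \frac{12}{343 \left(z + 3\right)}; each piece integrates to a log, atan, or power term.
Check: d/dz[- \frac{2 \left(- 256 z \log{\left(z - \frac{1}{2} \right)} + 108 z \log{\left(z + 3 \right)} + 74 z \log{\left(z^{2} + 5 \right)} + 124 \sqrt{5} z \operatorname{atan}{\left(\frac{\sqrt{5} z}{5} \right)} + 128 \log{\left(z - \frac{1}{2} \right)} - 54 \log{\left(z + 3 \right)} - 37 \log{\left(z^{2} + 5 \right)} - 62 \sqrt{5} \operatorname{atan}{\left(\frac{\sqrt{5} z}{5} \right)} + 168\right)}{3087 \left(2 z - 1\right)}] = \frac{8 z}{4 z^{5} + 8 z^{4} + 9 z^{3} + 43 z^{2} - 55 z + 15}, which equals f(z).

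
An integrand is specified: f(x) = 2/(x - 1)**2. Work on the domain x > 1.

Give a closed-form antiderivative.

An antiderivative is F(x) = -2/(x - 1).

Check any antiderivative F(x) by computing F'(x) and comparing it with f(x).
Check: d/dx[-2/(x - 1)] = 2/(x**2 - 2*x + 1), which equals f(x).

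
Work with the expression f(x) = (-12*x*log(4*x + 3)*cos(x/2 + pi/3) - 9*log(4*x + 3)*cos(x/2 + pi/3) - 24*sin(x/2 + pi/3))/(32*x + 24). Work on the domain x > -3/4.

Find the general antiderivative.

f has the shape u'v + uv' for u = -3*log(4*x + 3)/4 and v = sin(x/2 + pi/3) — it is the derivative of the product u*v.
Check: d/dx[-3*log(4*x + 3)*sin(x/2 + pi/3)/4] = (-12*x*log(4*x + 3)*cos(x/2 + pi/3) - 9*log(4*x + 3)*cos(x/2 + pi/3) - 24*sin(x/2 + pi/3))/(32*x + 24) = f(x).

F(x) = -3*log(4*x + 3)*sin(x/2 + pi/3)/4 + C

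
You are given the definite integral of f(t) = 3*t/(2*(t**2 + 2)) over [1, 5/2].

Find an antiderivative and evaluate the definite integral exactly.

f matches the chain-rule pattern g'(h)*h' with inner function h(t) = t**2 + 2; substituting u = h(t) collapses the integral.
F(t) = 3*log(t**2 + 2)/4 is an antiderivative of f.
Check: d/dt[3*log(t**2 + 2)/4] = 3*t/(2*t**2 + 4), which equals f(t).
F(5/2) = 3*log(33/4)/4; F(1) = 3*log(3)/4.
Integral = F(5/2) - F(1) = -3*log(3)/4 + 3*log(33/4)/4.

Antiderivative: F(t) = 3*log(t**2 + 2)/4; value = -3*log(3)/4 + 3*log(33/4)/4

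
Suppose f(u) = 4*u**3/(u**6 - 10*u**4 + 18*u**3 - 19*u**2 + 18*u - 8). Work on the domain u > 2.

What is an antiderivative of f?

An antiderivative is F(u) = 16*log(u - 2)/15 - 28*log(u - 1)/25 + 128*log(u + 4)/1275 - 2*log(u**2 + 1)/85 - 18*atan(u)/85 + 4/(10*u - 10).

The denominator factors as (u - 2)*(u - 1)**2*(u + 4)*(u**2 + 1); partial fractions split f into directly integrable pieces: -2*(2*u + 9)/(85*(u**2 + 1)) + 128/(1275*(u + 4)) - 28/(25*(u - 1)) - 2/(5*(u - 1)**2) + 16/(15*(u - 2)).
Check: d/du[16*log(u - 2)/15 - 28*log(u - 1)/25 + 128*log(u + 4)/1275 - 2*log(u**2 + 1)/85 - 18*atan(u)/85 + 4/(10*u - 10)] = 4*u**3/(u**6 - 10*u**4 + 18*u**3 - 19*u**2 + 18*u - 8) = f(u).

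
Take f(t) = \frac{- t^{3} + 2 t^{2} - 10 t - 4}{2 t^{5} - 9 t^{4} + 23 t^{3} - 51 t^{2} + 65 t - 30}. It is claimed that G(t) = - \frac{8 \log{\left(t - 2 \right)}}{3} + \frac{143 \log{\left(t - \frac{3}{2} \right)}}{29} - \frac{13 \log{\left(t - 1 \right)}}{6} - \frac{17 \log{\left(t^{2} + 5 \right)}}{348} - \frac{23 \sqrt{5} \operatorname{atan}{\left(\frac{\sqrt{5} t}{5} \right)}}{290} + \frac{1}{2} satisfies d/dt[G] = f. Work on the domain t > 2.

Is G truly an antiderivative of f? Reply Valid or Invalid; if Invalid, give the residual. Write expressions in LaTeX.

d/dt[G] = \frac{- t^{3} + 2 t^{2} - 10 t - 4}{2 t^{5} - 9 t^{4} + 23 t^{3} - 51 t^{2} + 65 t - 30}
This equals f(t) exactly, so the claim holds.

Valid. The derivative of G reproduces f.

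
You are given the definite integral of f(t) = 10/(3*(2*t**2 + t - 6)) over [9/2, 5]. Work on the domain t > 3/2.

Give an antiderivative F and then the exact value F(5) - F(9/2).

Antiderivative: F(t) = 10*log(t - 3/2)/21 - 10*log(t + 2)/21; value = -10*log(7)/21 - 10*log(3)/21 + 10*log(7/2)/21 + 10*log(13/2)/21

The denominator factors as 3*(t + 2)*(2*t - 3); partial fractions split f into directly integrable pieces: 20/(21*(2*t - 3)) - 10/(21*(t + 2)).
F(t) = 10*log(t - 3/2)/21 - 10*log(t + 2)/21 is an antiderivative of f.
Check: d/dt[10*log(t - 3/2)/21 - 10*log(t + 2)/21] = 10/(6*t**2 + 3*t - 18), which equals f(t).
F(5) = -10*log(7)/21 + 10*log(7/2)/21; F(9/2) = -10*log(13/2)/21 + 10*log(3)/21.
Integral = F(5) - F(9/2) = -10*log(7)/21 - 10*log(3)/21 + 10*log(7/2)/21 + 10*log(13/2)/21.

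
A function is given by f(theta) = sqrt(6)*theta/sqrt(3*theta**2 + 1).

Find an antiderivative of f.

An antiderivative is F(theta) = sqrt(2*theta**2 + 2/3).

f matches the chain-rule pattern g'(h)*h' with inner function h(theta) = 2*theta**2 + 2/3; substituting u = h(theta) collapses the integral.
Check: d/dtheta[sqrt(2*theta**2 + 2/3)] = sqrt(6)*theta/sqrt(3*theta**2 + 1) = f(theta).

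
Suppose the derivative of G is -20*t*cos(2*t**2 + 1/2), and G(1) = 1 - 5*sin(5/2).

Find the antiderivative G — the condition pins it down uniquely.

G(t) = 1 - 5*sin(2*t**2 + 1/2)

G'(t) matches the chain-rule pattern g'(h)*h' with inner function h(t) = 2*t**2 + 1/2; substituting u = h(t) collapses the integral.
A general antiderivative is -5*sin(2*t**2 + 1/2) + C.
The condition gives C = 1 - 5*sin(5/2) - (-5*sin(5/2)) = 1.
So G(t) = 1 - 5*sin(2*t**2 + 1/2).
Check: d/dt[1 - 5*sin(2*t**2 + 1/2)] = -20*t*cos(2*t**2 + 1/2) = G'(t).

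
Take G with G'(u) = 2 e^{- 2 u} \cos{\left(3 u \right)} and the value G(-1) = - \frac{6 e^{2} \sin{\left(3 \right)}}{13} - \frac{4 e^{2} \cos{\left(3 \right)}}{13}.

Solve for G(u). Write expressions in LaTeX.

G(u) = \frac{6 e^{- 2 u} \sin{\left(3 u \right)}}{13} - \frac{4 e^{- 2 u} \cos{\left(3 u \right)}}{13}

Any candidate G(u) must reproduce the stated G'(u) exactly.
A general antiderivative is \frac{6 e^{- 2 u} \sin{\left(3 u \right)}}{13} - \frac{4 e^{- 2 u} \cos{\left(3 u \right)}}{13} + C.
The condition gives C = - \frac{6 e^{2} \sin{\left(3 \right)}}{13} - \frac{4 e^{2} \cos{\left(3 \right)}}{13} - (- \frac{6 e^{2} \sin{\left(3 \right)}}{13} - \frac{4 e^{2} \cos{\left(3 \right)}}{13}) = 0.
So G(u) = \frac{6 e^{- 2 u} \sin{\left(3 u \right)}}{13} - \frac{4 e^{- 2 u} \cos{\left(3 u \right)}}{13}.
Check: d/du[\frac{6 e^{- 2 u} \sin{\left(3 u \right)}}{13} - \frac{4 e^{- 2 u} \cos{\left(3 u \right)}}{13}] = 2 e^{- 2 u} \cos{\left(3 u \right)} = G'(u).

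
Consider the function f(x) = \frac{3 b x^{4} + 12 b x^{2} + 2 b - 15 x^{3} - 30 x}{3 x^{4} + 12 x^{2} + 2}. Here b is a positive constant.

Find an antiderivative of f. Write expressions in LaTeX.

For F(x) to be correct the identity F'(x) - f(x) = 0 must hold.
Check: d/dx[b x - \frac{5 \log{\left(\frac{x^{4}}{2} + 2 x^{2} + \frac{1}{3} \right)}}{4}] = \frac{3 b x^{4} + 12 b x^{2} + 2 b - 15 x^{3} - 30 x}{3 x^{4} + 12 x^{2} + 2} = f(x).

An antiderivative is F(x) = b x - \frac{5 \log{\left(\frac{x^{4}}{2} + 2 x^{2} + \frac{1}{3} \right)}}{4}.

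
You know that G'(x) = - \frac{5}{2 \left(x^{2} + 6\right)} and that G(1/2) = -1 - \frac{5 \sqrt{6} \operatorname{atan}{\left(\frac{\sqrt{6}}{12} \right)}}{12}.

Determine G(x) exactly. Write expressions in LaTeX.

The proposed G(x) is checked by its d/dx: the result must match the given G'(x).
A general antiderivative is - \frac{5 \sqrt{6} \operatorname{atan}{\left(\frac{\sqrt{6} x}{6} \right)}}{12} + C.
The condition gives C = -1 - \frac{5 \sqrt{6} \operatorname{atan}{\left(\frac{\sqrt{6}}{12} \right)}}{12} - (- \frac{5 \sqrt{6} \operatorname{atan}{\left(\frac{\sqrt{6}}{12} \right)}}{12}) = -1.
So G(x) = \frac{- 5 \sqrt{6} \operatorname{atan}{\left(\frac{\sqrt{6} x}{6} \right)} - 12}{12}.
Check: d/dx[\frac{- 5 \sqrt{6} \operatorname{atan}{\left(\frac{\sqrt{6} x}{6} \right)} - 12}{12}] = - \frac{5}{2 x^{2} + 12}, which equals G'(x).

G(x) = \frac{- 5 \sqrt{6} \operatorname{atan}{\left(\frac{\sqrt{6} x}{6} \right)} - 12}{12}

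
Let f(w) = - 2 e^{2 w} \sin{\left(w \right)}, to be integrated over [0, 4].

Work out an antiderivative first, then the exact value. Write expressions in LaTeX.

A first test for any F(w): its w-derivative must equal f(w) identically.
F(w) = - \frac{4 e^{2 w} \sin{\left(w \right)}}{5} + \frac{2 e^{2 w} \cos{\left(w \right)}}{5} is an antiderivative of f.
Check: d/dw[- \frac{4 e^{2 w} \sin{\left(w \right)}}{5} + \frac{2 e^{2 w} \cos{\left(w \right)}}{5}] = - 2 e^{2 w} \sin{\left(w \right)} = f(w).
F(4) = \frac{2 e^{8} \cos{\left(4 \right)}}{5} - \frac{4 e^{8} \sin{\left(4 \right)}}{5}; F(0) = \frac{2}{5}.
Integral = F(4) - F(0) = \frac{2 e^{8} \cos{\left(4 \right)}}{5} - \frac{2}{5} - \frac{4 e^{8} \sin{\left(4 \right)}}{5}.

Antiderivative: F(w) = - \frac{4 e^{2 w} \sin{\left(w \right)}}{5} + \frac{2 e^{2 w} \cos{\left(w \right)}}{5}; value = \frac{2 e^{8} \cos{\left(4 \right)}}{5} - \frac{2}{5} - \frac{4 e^{8} \sin{\left(4 \right)}}{5}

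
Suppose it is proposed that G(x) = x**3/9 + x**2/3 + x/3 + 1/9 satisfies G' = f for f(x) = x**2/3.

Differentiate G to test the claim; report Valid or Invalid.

Invalid: d/dx[G] - f = 2*x/3 + 1/3, which is not 0.

d/dx[G] = x**2/3 + 2*x/3 + 1/3
d/dx[G] - f(x) = 2*x/3 + 1/3 != 0.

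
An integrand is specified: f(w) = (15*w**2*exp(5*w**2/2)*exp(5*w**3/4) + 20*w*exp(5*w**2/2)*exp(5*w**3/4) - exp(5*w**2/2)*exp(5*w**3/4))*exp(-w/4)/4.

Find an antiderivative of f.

An antiderivative is F(w) = exp(-w/4)*exp(5*w**2/2)*exp(5*w**3/4).

f matches the chain-rule pattern g'(h)*h' with inner function h(w) = 5*w**3/4 + 5*w**2/2 - w/4; substituting u = h(w) collapses the integral.
Check: d/dw[exp(-w/4)*exp(5*w**2/2)*exp(5*w**3/4)] = (15*w**2*exp(5*w**2/2)*exp(5*w**3/4) + 20*w*exp(5*w**2/2)*exp(5*w**3/4) - exp(5*w**2/2)*exp(5*w**3/4))*exp(-w/4)/4 = f(w).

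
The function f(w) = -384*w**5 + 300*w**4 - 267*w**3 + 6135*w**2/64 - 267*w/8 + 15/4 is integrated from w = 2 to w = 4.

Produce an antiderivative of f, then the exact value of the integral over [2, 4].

f matches the chain-rule pattern g'(h)*h' with inner function h(w) = -4*w**2 + 5*w/4 - 1; substituting u = h(w) collapses the integral.
F(w) = -64*w**6 + 60*w**5 - 267*w**4/4 + 2045*w**3/64 - 267*w**2/16 + 15*w/4 is an antiderivative of f.
Check: d/dw[-64*w**6 + 60*w**5 - 267*w**4/4 + 2045*w**3/64 - 267*w**2/16 + 15*w/4] = -384*w**5 + 300*w**4 - 267*w**3 + 6135*w**2/64 - 267*w/8 + 15/4 = f(w).
F(4) = -215999; F(2) = -24381/8.
Integral = F(4) - F(2) = -1703611/8.

Antiderivative: F(w) = -64*w**6 + 60*w**5 - 267*w**4/4 + 2045*w**3/64 - 267*w**2/16 + 15*w/4; value = -1703611/8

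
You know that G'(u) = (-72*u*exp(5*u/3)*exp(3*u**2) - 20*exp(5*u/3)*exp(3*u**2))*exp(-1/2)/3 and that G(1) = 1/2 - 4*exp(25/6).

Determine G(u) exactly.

The substitution w = 3*u**2 + 5*u/3 - 1/2 works: G'(u) is exactly (dG/dw)*(dw/du) for that inner function.
A general antiderivative is -4*exp(3*u**2 + 5*u/3 - 1/2) + C.
The condition gives C = 1/2 - 4*exp(25/6) - (-4*exp(25/6)) = 1/2.
So G(u) = -(8*exp(-1/2)*exp(5*u/3)*exp(3*u**2) - 1)/2.
Check: d/du[-(8*exp(-1/2)*exp(5*u/3)*exp(3*u**2) - 1)/2] = (-72*u*exp(5*u/3)*exp(3*u**2) - 20*exp(5*u/3)*exp(3*u**2))*exp(-1/2)/3 = G'(u).

G(u) = -(8*exp(-1/2)*exp(5*u/3)*exp(3*u**2) - 1)/2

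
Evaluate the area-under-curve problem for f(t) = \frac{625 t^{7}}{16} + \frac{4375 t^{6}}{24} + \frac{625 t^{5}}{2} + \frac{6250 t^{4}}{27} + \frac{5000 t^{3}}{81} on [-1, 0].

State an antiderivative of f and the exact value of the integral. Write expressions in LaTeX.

Antiderivative: F(t) = \frac{625 t^{8}}{128} + \frac{625 t^{7}}{24} + \frac{625 t^{6}}{12} + \frac{1250 t^{5}}{27} + \frac{1250 t^{4}}{81}; value = - \frac{625}{10368}

The substitution u = \frac{5 t^{2}}{4} + \frac{5 t}{3} works: f is exactly (dF/du)*(du/dt) for that inner function.
F(t) = \frac{625 t^{8}}{128} + \frac{625 t^{7}}{24} + \frac{625 t^{6}}{12} + \frac{1250 t^{5}}{27} + \frac{1250 t^{4}}{81} is an antiderivative of f.
Check: d/dt[\frac{625 t^{8}}{128} + \frac{625 t^{7}}{24} + \frac{625 t^{6}}{12} + \frac{1250 t^{5}}{27} + \frac{1250 t^{4}}{81}] = \frac{625 t^{7}}{16} + \frac{4375 t^{6}}{24} + \frac{625 t^{5}}{2} + \frac{6250 t^{4}}{27} + \frac{5000 t^{3}}{81} = f(t).
F(0) = 0; F(-1) = \frac{625}{10368}.
Integral = F(0) - F(-1) = - \frac{625}{10368}.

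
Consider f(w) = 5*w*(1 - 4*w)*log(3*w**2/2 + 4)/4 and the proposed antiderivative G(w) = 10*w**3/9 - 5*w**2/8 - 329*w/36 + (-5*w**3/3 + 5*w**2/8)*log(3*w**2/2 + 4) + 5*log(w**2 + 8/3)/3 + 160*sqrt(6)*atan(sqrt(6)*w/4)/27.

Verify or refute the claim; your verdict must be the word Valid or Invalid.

Invalid: d/dw[G] - f = -1/4, which is not 0.

d/dw[G] = -5*w**2*log(3*w**2/2 + 4) + 5*w*log(3*w**2/2 + 4)/4 - 1/4
d/dw[G] - f(w) = -1/4 != 0.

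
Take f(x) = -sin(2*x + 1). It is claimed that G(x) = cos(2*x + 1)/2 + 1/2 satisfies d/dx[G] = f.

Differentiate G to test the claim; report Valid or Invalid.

Valid - differentiating G returns exactly f.

d/dx[G] = -sin(2*x + 1)
This equals f(x) exactly, so the claim holds.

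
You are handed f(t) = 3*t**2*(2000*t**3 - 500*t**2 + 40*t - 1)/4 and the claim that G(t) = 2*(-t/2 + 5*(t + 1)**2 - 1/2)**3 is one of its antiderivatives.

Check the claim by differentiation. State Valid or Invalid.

d/dt[G] = 1500*t**5 + 7125*t**4 + 13530*t**3 + 51357*t**2/4 + 12177*t/2 + 4617/4
d/dt[G] - f(t) = 7500*t**4 + 13500*t**3 + 12840*t**2 + 12177*t/2 + 4617/4 != 0.

Invalid: d/dt[G] - f = 7500*t**4 + 13500*t**3 + 12840*t**2 + 12177*t/2 + 4617/4, which is not 0.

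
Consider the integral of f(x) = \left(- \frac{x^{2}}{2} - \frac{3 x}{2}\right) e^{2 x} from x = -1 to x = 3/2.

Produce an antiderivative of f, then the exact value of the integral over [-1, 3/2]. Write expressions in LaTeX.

Antiderivative: F(x) = \frac{\left(- x^{2} - 2 x + 1\right) e^{2 x}}{4}; value = - \frac{17 e^{3}}{16} - \frac{1}{2 e^{2}}

Recognize the product-rule pattern: f = u'v + uv' with u = - \frac{x^{2}}{4} - \frac{x}{2} + \frac{1}{4}, v = e^{2 x}, so integration by parts undoes it.
F(x) = \frac{\left(- x^{2} - 2 x + 1\right) e^{2 x}}{4} is an antiderivative of f.
Check: d/dx[\frac{\left(- x^{2} - 2 x + 1\right) e^{2 x}}{4}] = - \frac{x^{2} e^{2 x}}{2} - \frac{3 x e^{2 x}}{2}, which equals f(x).
F(3/2) = - \frac{17 e^{3}}{16}; F(-1) = \frac{1}{2 e^{2}}.
Integral = F(3/2) - F(-1) = - \frac{17 e^{3}}{16} - \frac{1}{2 e^{2}}.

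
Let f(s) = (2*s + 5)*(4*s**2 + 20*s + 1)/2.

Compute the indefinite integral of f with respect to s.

F(s) = (4*s**2 + 20*s + 1)**2/16 + C

The substitution u = -s**2 - 5*s - 1/4 works: f is exactly (dF/du)*(du/ds) for that inner function.
Check: d/ds[(4*s**2 + 20*s + 1)**2/16] = 4*s**3 + 30*s**2 + 51*s + 5/2, which equals f(s).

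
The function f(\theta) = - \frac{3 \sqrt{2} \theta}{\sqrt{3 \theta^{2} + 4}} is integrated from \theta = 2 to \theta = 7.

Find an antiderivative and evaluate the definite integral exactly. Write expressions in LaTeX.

The substitution u = \frac{3 \theta^{2}}{2} + 2 works: f is exactly (dF/du)*(du/d\theta) for that inner function.
F(\theta) = - 2 \sqrt{\frac{3 \theta^{2}}{2} + 2} is an antiderivative of f.
Check: d/d\theta[- 2 \sqrt{\frac{3 \theta^{2}}{2} + 2}] = - \frac{3 \sqrt{2} \theta}{\sqrt{3 \theta^{2} + 4}} = f(\theta).
F(7) = - \sqrt{302}; F(2) = - 4 \sqrt{2}.
Integral = F(7) - F(2) = - \sqrt{302} + 4 \sqrt{2}.

Antiderivative: F(\theta) = - 2 \sqrt{\frac{3 \theta^{2}}{2} + 2}; value = - \sqrt{302} + 4 \sqrt{2}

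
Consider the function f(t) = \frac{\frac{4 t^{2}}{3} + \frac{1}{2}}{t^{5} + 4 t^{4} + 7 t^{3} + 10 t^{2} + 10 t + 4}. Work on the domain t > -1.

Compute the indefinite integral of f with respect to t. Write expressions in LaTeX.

F(t) = \frac{- 236 \left(t + 1\right) \log{\left(t + 1 \right)} + 210 \left(t + 1\right) \log{\left(t + 2 \right)} + 13 \left(t + 1\right) \log{\left(t^{2} + 2 \right)} + 26 \sqrt{2} \left(t + 1\right) \operatorname{atan}{\left(\frac{\sqrt{2} t}{2} \right)} - 132}{216 \left(t + 1\right)} + C

The denominator factors as 6 \left(t + 1\right)^{2} \left(t + 2\right) \left(t^{2} + 2\right); partial fractions split f into directly integrable pieces: \frac{13 \left(t + 2\right)}{108 \left(t^{2} + 2\right)} + \frac{35}{36 \left(t + 2\right)} - \frac{59}{54 \left(t + 1\right)} + \frac{11}{18 \left(t + 1\right)^{2}}.
Check: d/dt[\frac{- 236 \left(t + 1\right) \log{\left(t + 1 \right)} + 210 \left(t + 1\right) \log{\left(t + 2 \right)} + 13 \left(t + 1\right) \log{\left(t^{2} + 2 \right)} + 26 \sqrt{2} \left(t + 1\right) \operatorname{atan}{\left(\frac{\sqrt{2} t}{2} \right)} - 132}{216 \left(t + 1\right)}] = \frac{8 t^{2} + 3}{6 t^{5} + 24 t^{4} + 42 t^{3} + 60 t^{2} + 60 t + 24}, which equals f(t).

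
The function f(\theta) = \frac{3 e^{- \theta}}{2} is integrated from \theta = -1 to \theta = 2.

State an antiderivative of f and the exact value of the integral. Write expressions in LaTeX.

A first test for any F(\theta): its \theta-derivative must equal f(\theta) identically.
F(\theta) = - \frac{3 e^{- \theta}}{2} is an antiderivative of f.
Check: d/d\theta[- \frac{3 e^{- \theta}}{2}] = \frac{3 e^{- \theta}}{2} = f(\theta).
F(2) = - \frac{3}{2 e^{2}}; F(-1) = - \frac{3 e}{2}.
Integral = F(2) - F(-1) = - \frac{3}{2 e^{2}} + \frac{3 e}{2}.

Antiderivative: F(\theta) = - \frac{3 e^{- \theta}}{2}; value = - \frac{3}{2 e^{2}} + \frac{3 e}{2}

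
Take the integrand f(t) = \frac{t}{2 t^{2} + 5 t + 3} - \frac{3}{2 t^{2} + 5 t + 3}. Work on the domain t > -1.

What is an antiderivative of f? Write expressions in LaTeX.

Factor the denominator (\left(t + 1\right) \left(2 t + 3\right)) and decompose: f = \frac{9}{2 t + 3} - \frac{4}{t + 1}; each piece integrates to a log, atan, or power term.
Check: d/dt[\frac{- 8 \log{\left(t + 1 \right)} + 9 \log{\left(t + \frac{3}{2} \right)}}{2}] = \frac{t - 3}{2 t^{2} + 5 t + 3}, which equals f(t).

An antiderivative is F(t) = \frac{- 8 \log{\left(t + 1 \right)} + 9 \log{\left(t + \frac{3}{2} \right)}}{2}.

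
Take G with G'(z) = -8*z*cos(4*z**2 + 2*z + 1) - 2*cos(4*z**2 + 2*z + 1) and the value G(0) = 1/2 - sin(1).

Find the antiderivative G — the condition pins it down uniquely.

G(z) = 1/2 - sin(4*z**2 + 2*z + 1)

G'(z) matches the chain-rule pattern g'(h)*h' with inner function h(z) = 4*z**2 + 2*z + 1; substituting u = h(z) collapses the integral.
A general antiderivative is -sin(4*z**2 + 2*z + 1) + C.
The condition gives C = 1/2 - sin(1) - (-sin(1)) = 1/2.
So G(z) = 1/2 - sin(4*z**2 + 2*z + 1).
Check: d/dz[1/2 - sin(4*z**2 + 2*z + 1)] = -8*z*cos(4*z**2 + 2*z + 1) - 2*cos(4*z**2 + 2*z + 1) = G'(z).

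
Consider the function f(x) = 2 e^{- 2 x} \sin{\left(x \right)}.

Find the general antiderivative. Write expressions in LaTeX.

F(x) = - \frac{4 e^{- 2 x} \sin{\left(x \right)}}{5} - \frac{2 e^{- 2 x} \cos{\left(x \right)}}{5} + C

Recover f(x) by differentiating a candidate F(x); any mismatch rules it out.
Check: d/dx[- \frac{4 e^{- 2 x} \sin{\left(x \right)}}{5} - \frac{2 e^{- 2 x} \cos{\left(x \right)}}{5}] = 2 e^{- 2 x} \sin{\left(x \right)} = f(x).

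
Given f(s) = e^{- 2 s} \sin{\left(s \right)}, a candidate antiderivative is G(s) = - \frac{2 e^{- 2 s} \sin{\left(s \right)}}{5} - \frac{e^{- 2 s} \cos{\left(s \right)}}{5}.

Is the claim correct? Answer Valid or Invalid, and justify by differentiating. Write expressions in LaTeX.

Valid: G'(s) = f(s).

d/ds[G] = e^{- 2 s} \sin{\left(s \right)}
This equals f(s) exactly, so the claim holds.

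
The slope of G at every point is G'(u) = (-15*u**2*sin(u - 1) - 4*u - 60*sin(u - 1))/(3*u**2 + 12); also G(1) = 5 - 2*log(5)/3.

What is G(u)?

G(u) = -2*log(u**2 + 4)/3 + 5*cos(u - 1)

Recover the given G'(u) by differentiating a candidate G(u); any mismatch rules it out.
A general antiderivative is -2*log(u**2 + 4)/3 + 5*cos(u - 1) + C.
The condition gives C = 5 - 2*log(5)/3 - (5 - 2*log(5)/3) = 0.
So G(u) = -2*log(u**2 + 4)/3 + 5*cos(u - 1).
Check: d/du[-2*log(u**2 + 4)/3 + 5*cos(u - 1)] = (-15*u**2*sin(u - 1) - 4*u - 60*sin(u - 1))/(3*u**2 + 12) = G'(u).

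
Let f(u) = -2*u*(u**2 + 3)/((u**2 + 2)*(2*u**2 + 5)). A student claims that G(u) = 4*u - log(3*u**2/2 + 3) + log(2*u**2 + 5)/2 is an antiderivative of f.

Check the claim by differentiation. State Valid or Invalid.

Invalid: d/du[G] - f = 4, which is not 0.

d/du[G] = (8*u**4 - 2*u**3 + 36*u**2 - 6*u + 40)/(2*u**4 + 9*u**2 + 10)
d/du[G] - f(u) = 4 != 0.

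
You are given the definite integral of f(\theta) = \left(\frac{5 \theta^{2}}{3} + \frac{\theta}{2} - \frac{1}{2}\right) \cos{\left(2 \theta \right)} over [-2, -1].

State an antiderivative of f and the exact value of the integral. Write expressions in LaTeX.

For F(\theta) to be correct the identity F'(\theta) - f(\theta) = 0 must hold.
F(\theta) = \frac{5 \theta^{2} \sin{\left(2 \theta \right)}}{6} + \frac{\theta \sin{\left(2 \theta \right)}}{4} + \frac{5 \theta \cos{\left(2 \theta \right)}}{6} - \frac{2 \sin{\left(2 \theta \right)}}{3} + \frac{\cos{\left(2 \theta \right)}}{8} is an antiderivative of f.
Check: d/d\theta[\frac{5 \theta^{2} \sin{\left(2 \theta \right)}}{6} + \frac{\theta \sin{\left(2 \theta \right)}}{4} + \frac{5 \theta \cos{\left(2 \theta \right)}}{6} - \frac{2 \sin{\left(2 \theta \right)}}{3} + \frac{\cos{\left(2 \theta \right)}}{8}] = \frac{5 \theta^{2} \cos{\left(2 \theta \right)}}{3} + \frac{\theta \cos{\left(2 \theta \right)}}{2} - \frac{\cos{\left(2 \theta \right)}}{2}, which equals f(\theta).
F(-1) = \frac{\sin{\left(2 \right)}}{12} - \frac{17 \cos{\left(2 \right)}}{24}; F(-2) = - \frac{37 \cos{\left(4 \right)}}{24} - \frac{13 \sin{\left(4 \right)}}{6}.
Integral = F(-1) - F(-2) = \frac{13 \sin{\left(4 \right)}}{6} + \frac{37 \cos{\left(4 \right)}}{24} + \frac{\sin{\left(2 \right)}}{12} - \frac{17 \cos{\left(2 \right)}}{24}.

Antiderivative: F(\theta) = \frac{5 \theta^{2} \sin{\left(2 \theta \right)}}{6} + \frac{\theta \sin{\left(2 \theta \right)}}{4} + \frac{5 \theta \cos{\left(2 \theta \right)}}{6} - \frac{2 \sin{\left(2 \theta \right)}}{3} + \frac{\cos{\left(2 \theta \right)}}{8}; value = \frac{13 \sin{\left(4 \right)}}{6} + \frac{37 \cos{\left(4 \right)}}{24} + \frac{\sin{\left(2 \right)}}{12} - \frac{17 \cos{\left(2 \right)}}{24}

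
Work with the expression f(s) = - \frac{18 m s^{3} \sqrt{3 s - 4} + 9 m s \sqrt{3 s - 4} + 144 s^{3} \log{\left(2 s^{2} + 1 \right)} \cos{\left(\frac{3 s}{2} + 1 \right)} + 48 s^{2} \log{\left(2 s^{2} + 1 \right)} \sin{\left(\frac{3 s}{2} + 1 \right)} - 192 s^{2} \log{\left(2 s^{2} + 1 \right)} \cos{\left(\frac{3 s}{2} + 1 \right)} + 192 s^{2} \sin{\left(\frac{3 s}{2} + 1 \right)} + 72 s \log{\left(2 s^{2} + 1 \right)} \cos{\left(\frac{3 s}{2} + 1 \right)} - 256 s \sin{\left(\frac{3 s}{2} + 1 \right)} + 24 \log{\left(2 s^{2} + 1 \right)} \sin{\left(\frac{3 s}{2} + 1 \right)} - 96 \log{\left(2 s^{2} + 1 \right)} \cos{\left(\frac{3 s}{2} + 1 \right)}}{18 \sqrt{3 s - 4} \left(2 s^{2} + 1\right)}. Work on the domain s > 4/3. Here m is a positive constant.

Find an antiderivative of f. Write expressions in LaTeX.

An antiderivative is F(s) = - \frac{m s^{2}}{4} - \frac{8 \sqrt{3 s - 4} \log{\left(2 s^{2} + 1 \right)} \sin{\left(\frac{3 s}{2} + 1 \right)}}{9}.

An antiderivative F(s) passes only if d/ds[F] lands on f(s) exactly.
Check: d/ds[- \frac{m s^{2}}{4} - \frac{8 \sqrt{3 s - 4} \log{\left(2 s^{2} + 1 \right)} \sin{\left(\frac{3 s}{2} + 1 \right)}}{9}] = \frac{- 18 m s^{3} \sqrt{3 s - 4} - 9 m s \sqrt{3 s - 4} - 144 s^{3} \log{\left(2 s^{2} + 1 \right)} \cos{\left(\frac{3 s}{2} + 1 \right)} - 48 s^{2} \log{\left(2 s^{2} + 1 \right)} \sin{\left(\frac{3 s}{2} + 1 \right)} + 192 s^{2} \log{\left(2 s^{2} + 1 \right)} \cos{\left(\frac{3 s}{2} + 1 \right)} - 192 s^{2} \sin{\left(\frac{3 s}{2} + 1 \right)} - 72 s \log{\left(2 s^{2} + 1 \right)} \cos{\left(\frac{3 s}{2} + 1 \right)} + 256 s \sin{\left(\frac{3 s}{2} + 1 \right)} - 24 \log{\left(2 s^{2} + 1 \right)} \sin{\left(\frac{3 s}{2} + 1 \right)} + 96 \log{\left(2 s^{2} + 1 \right)} \cos{\left(\frac{3 s}{2} + 1 \right)}}{36 s^{2} \sqrt{3 s - 4} + 18 \sqrt{3 s - 4}}, which equals f(s).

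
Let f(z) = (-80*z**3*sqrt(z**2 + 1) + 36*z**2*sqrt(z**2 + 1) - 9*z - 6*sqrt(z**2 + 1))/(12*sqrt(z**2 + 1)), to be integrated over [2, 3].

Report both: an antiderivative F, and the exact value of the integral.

A first test for any F(z): its z-derivative must equal f(z) identically.
F(z) = (-20*z**4 + 12*z**3 - 6*z - 9*sqrt(z**2 + 1))/12 is an antiderivative of f.
Check: d/dz[(-20*z**4 + 12*z**3 - 6*z - 9*sqrt(z**2 + 1))/12] = (-80*z**3*sqrt(z**2 + 1) + 36*z**2*sqrt(z**2 + 1) - 9*z - 6*sqrt(z**2 + 1))/(12*sqrt(z**2 + 1)) = f(z).
F(3) = -219/2 - 3*sqrt(10)/4; F(2) = -59/3 - 3*sqrt(5)/4.
Integral = F(3) - F(2) = -539/6 - 3*sqrt(10)/4 + 3*sqrt(5)/4.

Antiderivative: F(z) = (-20*z**4 + 12*z**3 - 6*z - 9*sqrt(z**2 + 1))/12; value = -539/6 - 3*sqrt(10)/4 + 3*sqrt(5)/4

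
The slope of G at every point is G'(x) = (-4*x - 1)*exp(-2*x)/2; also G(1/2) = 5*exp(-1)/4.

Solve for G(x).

Recognize the product-rule pattern: G'(x) = u'v + uv' with u = x + 3/4, v = exp(-2*x), so integration by parts undoes it.
A general antiderivative is (4*x + 3)*exp(-2*x)/4 + C.
The condition gives C = 5*exp(-1)/4 - (5*exp(-1)/4) = 0.
So G(x) = (4*x + 3)*exp(-2*x)/4.
Check: d/dx[(4*x + 3)*exp(-2*x)/4] = (-4*x - 1)*exp(-2*x)/2 = G'(x).

G(x) = (4*x + 3)*exp(-2*x)/4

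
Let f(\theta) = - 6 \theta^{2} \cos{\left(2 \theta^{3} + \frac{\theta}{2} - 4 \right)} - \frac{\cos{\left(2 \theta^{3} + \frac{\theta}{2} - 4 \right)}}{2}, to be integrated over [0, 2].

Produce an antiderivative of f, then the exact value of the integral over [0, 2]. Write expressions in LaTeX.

Antiderivative: F(\theta) = - \sin{\left(2 \theta^{3} + \frac{\theta}{2} - 4 \right)}; value = - \sin{\left(13 \right)} - \sin{\left(4 \right)}

The substitution u = 2 \theta^{3} + \frac{\theta}{2} - 4 works: f is exactly (dF/du)*(du/d\theta) for that inner function.
F(\theta) = - \sin{\left(2 \theta^{3} + \frac{\theta}{2} - 4 \right)} is an antiderivative of f.
Check: d/d\theta[- \sin{\left(2 \theta^{3} + \frac{\theta}{2} - 4 \right)}] = - 6 \theta^{2} \cos{\left(2 \theta^{3} + \frac{\theta}{2} - 4 \right)} - \frac{\cos{\left(2 \theta^{3} + \frac{\theta}{2} - 4 \right)}}{2} = f(\theta).
F(2) = - \sin{\left(13 \right)}; F(0) = \sin{\left(4 \right)}.
Integral = F(2) - F(0) = - \sin{\left(13 \right)} - \sin{\left(4 \right)}.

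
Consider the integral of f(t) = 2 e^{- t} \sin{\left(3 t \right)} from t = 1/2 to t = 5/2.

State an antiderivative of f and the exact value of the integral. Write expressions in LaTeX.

Any candidate F(t) must reproduce f(t) exactly when differentiated.
F(t) = - \frac{\left(\sin{\left(3 t \right)} + 3 \cos{\left(3 t \right)}\right) e^{- t}}{5} is an antiderivative of f.
Check: d/dt[- \frac{\left(\sin{\left(3 t \right)} + 3 \cos{\left(3 t \right)}\right) e^{- t}}{5}] = 2 e^{- t} \sin{\left(3 t \right)} = f(t).
F(5/2) = - \frac{3 \cos{\left(\frac{15}{2} \right)}}{5 e^{\frac{5}{2}}} - \frac{\sin{\left(\frac{15}{2} \right)}}{5 e^{\frac{5}{2}}}; F(1/2) = - \frac{\sin{\left(\frac{3}{2} \right)}}{5 e^{\frac{1}{2}}} - \frac{3 \cos{\left(\frac{3}{2} \right)}}{5 e^{\frac{1}{2}}}.
Integral = F(5/2) - F(1/2) = - \frac{3 \cos{\left(\frac{15}{2} \right)}}{5 e^{\frac{5}{2}}} - \frac{\sin{\left(\frac{15}{2} \right)}}{5 e^{\frac{5}{2}}} + \frac{3 \cos{\left(\frac{3}{2} \right)}}{5 e^{\frac{1}{2}}} + \frac{\sin{\left(\frac{3}{2} \right)}}{5 e^{\frac{1}{2}}}.

Antiderivative: F(t) = - \frac{\left(\sin{\left(3 t \right)} + 3 \cos{\left(3 t \right)}\right) e^{- t}}{5}; value = - \frac{3 \cos{\left(\frac{15}{2} \right)}}{5 e^{\frac{5}{2}}} - \frac{\sin{\left(\frac{15}{2} \right)}}{5 e^{\frac{5}{2}}} + \frac{3 \cos{\left(\frac{3}{2} \right)}}{5 e^{\frac{1}{2}}} + \frac{\sin{\left(\frac{3}{2} \right)}}{5 e^{\frac{1}{2}}}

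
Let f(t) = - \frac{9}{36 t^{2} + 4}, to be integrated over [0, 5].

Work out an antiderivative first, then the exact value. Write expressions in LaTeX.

Antiderivative: F(t) = - \frac{3 \operatorname{atan}{\left(3 t \right)}}{4}; value = - \frac{3 \operatorname{atan}{\left(15 \right)}}{4}

Whatever form F(t) takes, F'(t) = f(t) is non-negotiable.
F(t) = - \frac{3 \operatorname{atan}{\left(3 t \right)}}{4} is an antiderivative of f.
Check: d/dt[- \frac{3 \operatorname{atan}{\left(3 t \right)}}{4}] = - \frac{9}{36 t^{2} + 4} = f(t).
F(5) = - \frac{3 \operatorname{atan}{\left(15 \right)}}{4}; F(0) = 0.
Integral = F(5) - F(0) = - \frac{3 \operatorname{atan}{\left(15 \right)}}{4}.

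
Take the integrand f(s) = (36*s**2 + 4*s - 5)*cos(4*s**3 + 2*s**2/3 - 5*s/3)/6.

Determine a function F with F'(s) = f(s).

f matches the chain-rule pattern g'(h)*h' with inner function h(s) = 4*s**3 + 2*s**2/3 - 5*s/3; substituting u = h(s) collapses the integral.
Check: d/ds[sin(4*s**3 + 2*s**2/3 - 5*s/3)/2] = 6*s**2*cos(4*s**3 + 2*s**2/3 - 5*s/3) + 2*s*cos(4*s**3 + 2*s**2/3 - 5*s/3)/3 - 5*cos(4*s**3 + 2*s**2/3 - 5*s/3)/6, which equals f(s).

An antiderivative is F(s) = sin(4*s**3 + 2*s**2/3 - 5*s/3)/2.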